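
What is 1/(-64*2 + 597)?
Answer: 1/469 ≈ 0.0021322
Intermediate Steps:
1/(-64*2 + 597) = 1/(-128 + 597) = 1/469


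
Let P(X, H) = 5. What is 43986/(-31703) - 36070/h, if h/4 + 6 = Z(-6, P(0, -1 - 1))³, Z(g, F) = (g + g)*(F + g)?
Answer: -103321627/15597876 ≈ -6.6241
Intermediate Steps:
Z(g, F) = 2*g*(F + g) (Z(g, F) = (2*g)*(F + g) = 2*g*(F + g))
h = 6888 (h = -24 + 4*(2*(-6)*(5 - 6))³ = -24 + 4*(2*(-6)*(-1))³ = -24 + 4*12³ = -24 + 4*1728 = -24 + 6912 = 6888)
43986/(-31703) - 36070/h = 43986/(-31703) - 36070/6888 = 43986*(-1/31703) - 36070*1/6888 = -43986/31703 - 18035/3444 = -103321627/15597876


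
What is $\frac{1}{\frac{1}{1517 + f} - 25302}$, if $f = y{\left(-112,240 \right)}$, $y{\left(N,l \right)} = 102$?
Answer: $- \frac{1619}{40963937} \approx -3.9523 \cdot 10^{-5}$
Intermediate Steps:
$f = 102$
$\frac{1}{\frac{1}{1517 + f} - 25302} = \frac{1}{\frac{1}{1517 + 102} - 25302} = \frac{1}{\frac{1}{1619} - 25302} = \frac{1}{- \frac{40963937}{1619}} = - \frac{1619}{40963937}$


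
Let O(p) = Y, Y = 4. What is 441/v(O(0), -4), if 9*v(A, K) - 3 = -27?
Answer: -1323/8 ≈ -165.38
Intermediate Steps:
O(p) = 4
v(A, K) = -8/3 (v(A, K) = ⅓ + (⅑)*(-27) = ⅓ - 3 = -8/3)
441/v(O(0), -4) = 441/(-8/3) = 441*(-3/8) = -1323/8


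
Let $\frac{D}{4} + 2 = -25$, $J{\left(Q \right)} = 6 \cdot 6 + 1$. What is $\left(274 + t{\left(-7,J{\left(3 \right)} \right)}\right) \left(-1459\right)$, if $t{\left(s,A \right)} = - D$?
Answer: $-557338$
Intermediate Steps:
$J{\left(Q \right)} = 37$ ($J{\left(Q \right)} = 36 + 1 = 37$)
$D = -108$ ($D = -8 + 4 \left(-25\right) = -8 - 100 = -108$)
$t{\left(s,A \right)} = 108$ ($t{\left(s,A \right)} = \left(-1\right) \left(-108\right) = 108$)
$\left(274 + t{\left(-7,J{\left(3 \right)} \right)}\right) \left(-1459\right) = \left(274 + 108\right) \left(-1459\right) = 382 \left(-1459\right) = -557338$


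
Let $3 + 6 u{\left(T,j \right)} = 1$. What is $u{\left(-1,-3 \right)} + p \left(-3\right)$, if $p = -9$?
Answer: $\frac{80}{3} \approx 26.667$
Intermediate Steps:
$u{\left(T,j \right)} = - \frac{1}{3}$ ($u{\left(T,j \right)} = - \frac{1}{2} + \frac{1}{6} \cdot 1 = - \frac{1}{2} + \frac{1}{6} = - \frac{1}{3}$)
$u{\left(-1,-3 \right)} + p \left(-3\right) = - \frac{1}{3} - -27 = - \frac{1}{3} + 27 = \frac{80}{3}$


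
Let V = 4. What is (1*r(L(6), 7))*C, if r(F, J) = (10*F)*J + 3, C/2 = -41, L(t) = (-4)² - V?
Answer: -69126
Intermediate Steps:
L(t) = 12 (L(t) = (-4)² - 1*4 = 16 - 4 = 12)
C = -82 (C = 2*(-41) = -82)
r(F, J) = 3 + 10*F*J (r(F, J) = 10*F*J + 3 = 3 + 10*F*J)
(1*r(L(6), 7))*C = (1*(3 + 10*12*7))*(-82) = (1*(3 + 840))*(-82) = (1*843)*(-82) = 843*(-82) = -69126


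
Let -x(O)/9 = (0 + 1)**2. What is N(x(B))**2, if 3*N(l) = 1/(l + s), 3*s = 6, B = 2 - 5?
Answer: 1/441 ≈ 0.0022676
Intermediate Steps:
B = -3
s = 2 (s = (1/3)*6 = 2)
x(O) = -9 (x(O) = -9*(0 + 1)**2 = -9*1**2 = -9*1 = -9)
N(l) = 1/(3*(2 + l)) (N(l) = 1/(3*(l + 2)) = 1/(3*(2 + l)))
N(x(B))**2 = (1/(3*(2 - 9)))**2 = ((1/3)/(-7))**2 = ((1/3)*(-1/7))**2 = (-1/21)**2 = 1/441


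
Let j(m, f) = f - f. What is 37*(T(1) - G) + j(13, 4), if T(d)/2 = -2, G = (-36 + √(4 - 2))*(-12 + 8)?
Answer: -5476 + 148*√2 ≈ -5266.7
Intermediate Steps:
j(m, f) = 0
G = 144 - 4*√2 (G = (-36 + √2)*(-4) = 144 - 4*√2 ≈ 138.34)
T(d) = -4 (T(d) = 2*(-2) = -4)
37*(T(1) - G) + j(13, 4) = 37*(-4 - (144 - 4*√2)) + 0 = 37*(-4 + (-144 + 4*√2)) + 0 = 37*(-148 + 4*√2) + 0 = (-5476 + 148*√2) + 0 = -5476 + 148*√2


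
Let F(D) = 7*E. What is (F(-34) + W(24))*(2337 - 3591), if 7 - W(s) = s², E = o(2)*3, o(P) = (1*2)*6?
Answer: 397518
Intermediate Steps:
o(P) = 12 (o(P) = 2*6 = 12)
E = 36 (E = 12*3 = 36)
F(D) = 252 (F(D) = 7*36 = 252)
W(s) = 7 - s²
(F(-34) + W(24))*(2337 - 3591) = (252 + (7 - 1*24²))*(2337 - 3591) = (252 + (7 - 1*576))*(-1254) = (252 + (7 - 576))*(-1254) = (252 - 569)*(-1254) = -317*(-1254) = 397518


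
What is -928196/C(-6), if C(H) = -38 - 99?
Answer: 928196/137 ≈ 6775.2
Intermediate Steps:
C(H) = -137
-928196/C(-6) = -928196/(-137) = -928196*(-1/137) = 928196/137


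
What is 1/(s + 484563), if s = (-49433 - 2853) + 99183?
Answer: 1/531460 ≈ 1.8816e-6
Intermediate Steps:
s = 46897 (s = -52286 + 99183 = 46897)
1/(s + 484563) = 1/(46897 + 484563) = 1/531460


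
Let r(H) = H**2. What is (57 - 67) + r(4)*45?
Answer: 710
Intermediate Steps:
(57 - 67) + r(4)*45 = (57 - 67) + 4**2*45 = -10 + 16*45 = -10 + 720 = 710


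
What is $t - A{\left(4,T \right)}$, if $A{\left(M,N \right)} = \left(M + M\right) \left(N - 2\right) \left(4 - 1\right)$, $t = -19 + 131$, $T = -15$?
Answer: $520$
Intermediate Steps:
$t = 112$
$A{\left(M,N \right)} = 6 M \left(-2 + N\right)$ ($A{\left(M,N \right)} = 2 M \left(-2 + N\right) 3 = 6 M \left(-2 + N\right)$)
$t - A{\left(4,T \right)} = 112 - 6 \cdot 4 \left(-2 - 15\right) = 112 - 6 \cdot 4 \left(-17\right) = 112 - -408 = 112 + 408 = 520$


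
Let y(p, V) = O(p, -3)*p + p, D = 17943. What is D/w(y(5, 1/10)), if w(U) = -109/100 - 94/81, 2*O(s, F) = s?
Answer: -145338300/18229 ≈ -7972.9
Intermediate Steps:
O(s, F) = s/2
y(p, V) = p + p²/2 (y(p, V) = (p/2)*p + p = p²/2 + p = p + p²/2)
w(U) = -18229/8100 (w(U) = -109*1/100 - 94*1/81 = -109/100 - 94/81 = -18229/8100)
D/w(y(5, 1/10)) = 17943/(-18229/8100) = 17943*(-8100/18229) = -145338300/18229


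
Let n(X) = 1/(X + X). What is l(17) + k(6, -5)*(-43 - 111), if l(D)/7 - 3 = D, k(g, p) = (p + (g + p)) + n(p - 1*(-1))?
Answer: 3101/4 ≈ 775.25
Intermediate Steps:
n(X) = 1/(2*X)
k(g, p) = g + 1/(2*(1 + p)) + 2*p (k(g, p) = (p + (g + p)) + 1/(2*(p - 1*(-1))) = (g + 2*p) + 1/(2*(p + 1)) = (g + 2*p) + 1/(2*(1 + p)) = g + 1/(2*(1 + p)) + 2*p)
l(D) = 21 + 7*D
l(17) + k(6, -5)*(-43 - 111) = (21 + 7*17) + ((1/2 + (1 - 5)*(6 + 2*(-5)))/(1 - 5))*(-43 - 111) = (21 + 119) + ((1/2 - 4*(6 - 10))/(-4))*(-154) = 140 - (1/2 - 4*(-4))/4*(-154) = 140 - (1/2 + 16)/4*(-154) = 140 - 1/4*33/2*(-154) = 140 - 33/8*(-154) = 140 + 2541/4 = 3101/4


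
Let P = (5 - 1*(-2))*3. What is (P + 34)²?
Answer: 3025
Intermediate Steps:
P = 21 (P = (5 + 2)*3 = 7*3 = 21)
(P + 34)² = (21 + 34)² = 55² = 3025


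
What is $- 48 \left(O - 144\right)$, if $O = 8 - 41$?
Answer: $8496$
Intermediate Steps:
$O = -33$
$- 48 \left(O - 144\right) = - 48 \left(-33 - 144\right) = \left(-48\right) \left(-177\right) = 8496$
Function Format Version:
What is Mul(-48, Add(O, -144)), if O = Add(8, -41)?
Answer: 8496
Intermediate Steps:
O = -33
Mul(-48, Add(O, -144)) = Mul(-48, Add(-33, -144)) = Mul(-48, -177) = 8496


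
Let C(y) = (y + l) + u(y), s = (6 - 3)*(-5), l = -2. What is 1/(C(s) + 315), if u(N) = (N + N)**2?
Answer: 1/1198 ≈ 0.00083472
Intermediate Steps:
s = -15 (s = 3*(-5) = -15)
u(N) = 4*N**2 (u(N) = (2*N)**2 = 4*N**2)
C(y) = -2 + y + 4*y**2 (C(y) = (y - 2) + 4*y**2 = (-2 + y) + 4*y**2 = -2 + y + 4*y**2)
1/(C(s) + 315) = 1/((-2 - 15 + 4*(-15)**2) + 315) = 1/((-2 - 15 + 4*225) + 315) = 1/((-2 - 15 + 900) + 315) = 1/(883 + 315) = 1/1198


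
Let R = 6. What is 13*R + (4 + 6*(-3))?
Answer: 64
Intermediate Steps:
13*R + (4 + 6*(-3)) = 13*6 + (4 + 6*(-3)) = 78 + (4 - 18) = 78 - 14 = 64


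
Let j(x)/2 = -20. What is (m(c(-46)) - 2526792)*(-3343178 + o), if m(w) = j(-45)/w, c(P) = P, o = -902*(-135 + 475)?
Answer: 212115862900168/23 ≈ 9.2224e+12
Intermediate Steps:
o = -306680 (o = -902*340 = -306680)
j(x) = -40 (j(x) = 2*(-20) = -40)
m(w) = -40/w
(m(c(-46)) - 2526792)*(-3343178 + o) = (-40/(-46) - 2526792)*(-3343178 - 306680) = (-40*(-1/46) - 2526792)*(-3649858) = (20/23 - 2526792)*(-3649858) = -58116196/23*(-3649858) = 212115862900168/23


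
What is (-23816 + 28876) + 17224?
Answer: 22284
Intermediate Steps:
(-23816 + 28876) + 17224 = 5060 + 17224 = 22284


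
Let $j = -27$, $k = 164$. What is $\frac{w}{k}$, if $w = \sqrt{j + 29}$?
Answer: $\frac{\sqrt{2}}{164} \approx 0.0086233$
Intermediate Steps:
$w = \sqrt{2}$ ($w = \sqrt{-27 + 29} = \sqrt{2} \approx 1.4142$)
$\frac{w}{k} = \frac{\sqrt{2}}{164}$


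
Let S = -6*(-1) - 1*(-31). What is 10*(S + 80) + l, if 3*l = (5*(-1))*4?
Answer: 3490/3 ≈ 1163.3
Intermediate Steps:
S = 37 (S = 6 + 31 = 37)
l = -20/3 (l = ((5*(-1))*4)/3 = (-5*4)/3 = (⅓)*(-20) = -20/3 ≈ -6.6667)
10*(S + 80) + l = 10*(37 + 80) - 20/3 = 10*117 - 20/3 = 1170 - 20/3 = 3490/3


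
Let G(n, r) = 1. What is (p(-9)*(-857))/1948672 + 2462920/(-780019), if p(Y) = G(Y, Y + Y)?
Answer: -4800091718523/1520001184768 ≈ -3.1580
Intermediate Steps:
p(Y) = 1
(p(-9)*(-857))/1948672 + 2462920/(-780019) = (1*(-857))/1948672 + 2462920/(-780019) = -857*1/1948672 + 2462920*(-1/780019) = -857/1948672 - 2462920/780019 = -4800091718523/1520001184768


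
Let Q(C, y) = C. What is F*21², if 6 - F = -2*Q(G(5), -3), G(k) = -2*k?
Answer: -6174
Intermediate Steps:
F = -14 (F = 6 - (-2)*(-2*5) = 6 - (-2)*(-10) = 6 - 1*20 = 6 - 20 = -14)
F*21² = -14*21² = -14*441 = -6174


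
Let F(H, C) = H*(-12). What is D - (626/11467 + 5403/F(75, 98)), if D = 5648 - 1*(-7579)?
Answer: 45522666967/3440100 ≈ 13233.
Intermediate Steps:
F(H, C) = -12*H
D = 13227 (D = 5648 + 7579 = 13227)
D - (626/11467 + 5403/F(75, 98)) = 13227 - (626/11467 + 5403/((-12*75))) = 13227 - (626*(1/11467) + 5403/(-900)) = 13227 - (626/11467 + 5403*(-1/900)) = 13227 - (626/11467 - 1801/300) = 13227 - 1*(-20464267/3440100) = 13227 + 20464267/3440100 = 45522666967/3440100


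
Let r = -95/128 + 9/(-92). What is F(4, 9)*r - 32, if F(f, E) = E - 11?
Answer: -44631/1472 ≈ -30.320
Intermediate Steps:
F(f, E) = -11 + E
r = -2473/2944 (r = -95*1/128 + 9*(-1/92) = -95/128 - 9/92 = -2473/2944 ≈ -0.84001)
F(4, 9)*r - 32 = (-11 + 9)*(-2473/2944) - 32 = -2*(-2473/2944) - 32 = 2473/1472 - 32 = -44631/1472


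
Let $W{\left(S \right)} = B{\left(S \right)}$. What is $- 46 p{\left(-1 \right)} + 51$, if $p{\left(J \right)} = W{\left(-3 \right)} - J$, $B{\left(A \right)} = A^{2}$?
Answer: $-409$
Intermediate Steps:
$W{\left(S \right)} = S^{2}$
$p{\left(J \right)} = 9 - J$ ($p{\left(J \right)} = \left(-3\right)^{2} - J = 9 - J$)
$- 46 p{\left(-1 \right)} + 51 = - 46 \left(9 - -1\right) + 51 = - 46 \left(9 + 1\right) + 51 = \left(-46\right) 10 + 51 = -460 + 51 = -409$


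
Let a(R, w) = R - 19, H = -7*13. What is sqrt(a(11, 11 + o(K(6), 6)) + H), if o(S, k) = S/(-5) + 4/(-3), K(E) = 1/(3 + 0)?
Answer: 3*I*sqrt(11) ≈ 9.9499*I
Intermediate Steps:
K(E) = 1/3
H = -91
o(S, k) = -4/3 - S/5 (o(S, k) = S*(-1/5) + 4*(-1/3) = -S/5 - 4/3 = -4/3 - S/5)
a(R, w) = -19 + R
sqrt(a(11, 11 + o(K(6), 6)) + H) = sqrt((-19 + 11) - 91) = sqrt(-8 - 91) = sqrt(-99) = 3*I*sqrt(11)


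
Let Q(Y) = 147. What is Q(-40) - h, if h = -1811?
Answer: 1958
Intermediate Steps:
Q(-40) - h = 147 - 1*(-1811) = 147 + 1811 = 1958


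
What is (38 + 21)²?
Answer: 3481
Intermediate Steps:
(38 + 21)² = 59² = 3481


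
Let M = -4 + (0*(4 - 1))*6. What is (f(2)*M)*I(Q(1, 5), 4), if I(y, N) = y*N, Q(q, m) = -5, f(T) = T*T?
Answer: 320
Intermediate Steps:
f(T) = T**2
I(y, N) = N*y
M = -4 (M = -4 + (0*3)*6 = -4 + 0*6 = -4 + 0 = -4)
(f(2)*M)*I(Q(1, 5), 4) = (2**2*(-4))*(4*(-5)) = (4*(-4))*(-20) = -16*(-20) = 320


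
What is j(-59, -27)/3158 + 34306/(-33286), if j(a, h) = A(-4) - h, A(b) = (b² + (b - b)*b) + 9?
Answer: -1567757/1545841 ≈ -1.0142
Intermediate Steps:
A(b) = 9 + b² (A(b) = (b² + 0*b) + 9 = (b² + 0) + 9 = b² + 9 = 9 + b²)
j(a, h) = 25 - h (j(a, h) = (9 + (-4)²) - h = (9 + 16) - h = 25 - h)
j(-59, -27)/3158 + 34306/(-33286) = (25 - 1*(-27))/3158 + 34306/(-33286) = (25 + 27)*(1/3158) + 34306*(-1/33286) = 52*(1/3158) - 1009/979 = 26/1579 - 1009/979 = -1567757/1545841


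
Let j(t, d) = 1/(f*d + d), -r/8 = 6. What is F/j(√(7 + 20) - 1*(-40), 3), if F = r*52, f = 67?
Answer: -509184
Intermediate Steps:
r = -48 (r = -8*6 = -48)
j(t, d) = 1/(68*d) (j(t, d) = 1/(67*d + d) = 1/(68*d))
F = -2496 (F = -48*52 = -2496)
F/j(√(7 + 20) - 1*(-40), 3) = -2496/((1/68)/3) = -2496/((1/68)*(⅓)) = -2496/1/204 = -2496*204 = -509184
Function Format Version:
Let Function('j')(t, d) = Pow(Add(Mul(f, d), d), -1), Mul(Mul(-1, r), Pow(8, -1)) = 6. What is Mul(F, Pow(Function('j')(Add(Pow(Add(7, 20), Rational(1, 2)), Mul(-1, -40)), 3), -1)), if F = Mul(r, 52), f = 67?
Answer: -509184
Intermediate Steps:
r = -48 (r = Mul(-8, 6) = -48)
Function('j')(t, d) = Mul(Rational(1, 68), Pow(d, -1)) (Function('j')(t, d) = Pow(Add(Mul(67, d), d), -1) = Pow(Mul(68, d), -1) = Mul(Rational(1, 68), Pow(d, -1)))
F = -2496 (F = Mul(-48, 52) = -2496)
Mul(F, Pow(Function('j')(Add(Pow(Add(7, 20), Rational(1, 2)), Mul(-1, -40)), 3), -1)) = Mul(-2496, Pow(Mul(Rational(1, 68), Pow(3, -1)), -1)) = Mul(-2496, Pow(Mul(Rational(1, 68), Rational(1, 3)), -1)) = Mul(-2496, Pow(Rational(1, 204), -1)) = Mul(-2496, 204) = -509184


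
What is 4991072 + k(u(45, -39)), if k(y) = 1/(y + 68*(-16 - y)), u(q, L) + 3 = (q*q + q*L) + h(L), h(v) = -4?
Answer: 93377966047/18709 ≈ 4.9911e+6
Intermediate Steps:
u(q, L) = -7 + q**2 + L*q (u(q, L) = -3 + ((q*q + q*L) - 4) = -3 + ((q**2 + L*q) - 4) = -3 + (-4 + q**2 + L*q) = -7 + q**2 + L*q)
k(y) = 1/(-1088 - 67*y) (k(y) = 1/(y + (-1088 - 68*y)) = 1/(-1088 - 67*y))
4991072 + k(u(45, -39)) = 4991072 - 1/(1088 + 67*(-7 + 45**2 - 39*45)) = 4991072 - 1/(1088 + 67*(-7 + 2025 - 1755)) = 4991072 - 1/(1088 + 67*263) = 4991072 - 1/(1088 + 17621) = 4991072 - 1/18709 = 93377966047/18709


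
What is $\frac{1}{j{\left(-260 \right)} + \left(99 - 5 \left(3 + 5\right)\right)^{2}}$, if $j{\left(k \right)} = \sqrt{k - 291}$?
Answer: $\frac{3481}{12117912} - \frac{i \sqrt{551}}{12117912} \approx 0.00028726 - 1.9371 \cdot 10^{-6} i$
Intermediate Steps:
$j{\left(k \right)} = \sqrt{-291 + k}$
$\frac{1}{j{\left(-260 \right)} + \left(99 - 5 \left(3 + 5\right)\right)^{2}} = \frac{1}{\sqrt{-291 - 260} + \left(99 - 5 \left(3 + 5\right)\right)^{2}} = \frac{1}{\sqrt{-551} + \left(99 - 40\right)^{2}} = \frac{1}{i \sqrt{551} + \left(99 - 40\right)^{2}} = \frac{1}{i \sqrt{551} + 59^{2}} = \frac{1}{i \sqrt{551} + 3481} = \frac{1}{3481 + i \sqrt{551}}$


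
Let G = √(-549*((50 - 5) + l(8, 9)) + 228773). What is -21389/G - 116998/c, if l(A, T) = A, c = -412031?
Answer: 116998/412031 - 21389*√49919/99838 ≈ -47.582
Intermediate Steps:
G = 2*√49919 (G = √(-549*((50 - 5) + 8) + 228773) = √(-549*(45 + 8) + 228773) = √(-549*53 + 228773) = √(-29097 + 228773) = √199676 = 2*√49919 ≈ 446.85)
-21389/G - 116998/c = -21389*√49919/99838 - 116998/(-412031) = -21389*√49919/99838 - 116998*(-1/412031) = -21389*√49919/99838 + 116998/412031 = 116998/412031 - 21389*√49919/99838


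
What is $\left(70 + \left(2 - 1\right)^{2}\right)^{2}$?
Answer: $5041$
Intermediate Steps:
$\left(70 + \left(2 - 1\right)^{2}\right)^{2} = \left(70 + 1^{2}\right)^{2} = \left(70 + 1\right)^{2} = 71^{2} = 5041$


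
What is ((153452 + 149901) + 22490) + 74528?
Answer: 400371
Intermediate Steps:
((153452 + 149901) + 22490) + 74528 = (303353 + 22490) + 74528 = 325843 + 74528 = 400371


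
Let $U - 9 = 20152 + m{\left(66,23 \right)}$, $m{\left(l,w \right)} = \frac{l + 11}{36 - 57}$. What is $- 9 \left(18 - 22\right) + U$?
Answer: $\frac{60580}{3} \approx 20193.0$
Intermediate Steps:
$m{\left(l,w \right)} = - \frac{11}{21} - \frac{l}{21}$ ($m{\left(l,w \right)} = \frac{11 + l}{-21} = \left(11 + l\right) \left(- \frac{1}{21}\right) = - \frac{11}{21} - \frac{l}{21}$)
$U = \frac{60472}{3}$ ($U = 9 + \left(20152 - \frac{11}{3}\right) = 9 + \frac{60445}{3} = \frac{60472}{3} \approx 20157.0$)
$- 9 \left(18 - 22\right) + U = - 9 \left(18 - 22\right) + \frac{60472}{3} = \left(-9\right) \left(-4\right) + \frac{60472}{3} = 36 + \frac{60472}{3} = \frac{60580}{3}$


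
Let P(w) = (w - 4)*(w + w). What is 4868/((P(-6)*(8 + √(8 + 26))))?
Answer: 2434/225 - 1217*√34/900 ≈ 2.9330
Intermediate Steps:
P(w) = 2*w*(-4 + w) (P(w) = (-4 + w)*(2*w) = 2*w*(-4 + w))
4868/((P(-6)*(8 + √(8 + 26)))) = 4868/(((2*(-6)*(-4 - 6))*(8 + √(8 + 26)))) = 4868/(((2*(-6)*(-10))*(8 + √34))) = 4868/((120*(8 + √34))) = 4868/(960 + 120*√34)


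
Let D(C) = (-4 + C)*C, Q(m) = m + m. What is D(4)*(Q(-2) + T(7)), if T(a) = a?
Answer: 0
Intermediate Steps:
Q(m) = 2*m
D(C) = C*(-4 + C)
D(4)*(Q(-2) + T(7)) = (4*(-4 + 4))*(2*(-2) + 7) = (4*0)*(-4 + 7) = 0*3 = 0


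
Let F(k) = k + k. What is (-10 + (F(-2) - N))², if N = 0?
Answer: 196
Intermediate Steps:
F(k) = 2*k
(-10 + (F(-2) - N))² = (-10 + (2*(-2) - 1*0))² = (-10 + (-4 + 0))² = (-10 - 4)² = (-14)² = 196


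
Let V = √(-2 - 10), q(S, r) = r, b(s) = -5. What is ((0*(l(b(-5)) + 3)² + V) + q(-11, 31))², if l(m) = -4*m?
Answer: 949 + 124*I*√3 ≈ 949.0 + 214.77*I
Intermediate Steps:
V = 2*I*√3 (V = √(-12) = 2*I*√3 ≈ 3.4641*I)
((0*(l(b(-5)) + 3)² + V) + q(-11, 31))² = ((0*(-4*(-5) + 3)² + 2*I*√3) + 31)² = ((0*(20 + 3)² + 2*I*√3) + 31)² = ((0*23² + 2*I*√3) + 31)² = ((0*529 + 2*I*√3) + 31)² = ((0 + 2*I*√3) + 31)² = (2*I*√3 + 31)² = (31 + 2*I*√3)²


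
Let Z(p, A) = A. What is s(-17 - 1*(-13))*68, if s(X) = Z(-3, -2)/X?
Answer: 34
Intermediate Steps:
s(X) = -2/X
s(-17 - 1*(-13))*68 = -2/(-17 - 1*(-13))*68 = -2/(-17 + 13)*68 = -2/(-4)*68 = -2*(-1/4)*68 = (1/2)*68 = 34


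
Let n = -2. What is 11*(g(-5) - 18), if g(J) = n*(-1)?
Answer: -176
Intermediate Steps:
g(J) = 2 (g(J) = -2*(-1) = 2)
11*(g(-5) - 18) = 11*(2 - 18) = 11*(-16) = -176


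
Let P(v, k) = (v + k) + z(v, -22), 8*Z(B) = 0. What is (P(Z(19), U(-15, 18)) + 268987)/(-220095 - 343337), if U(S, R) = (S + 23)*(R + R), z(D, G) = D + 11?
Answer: -134643/281716 ≈ -0.47794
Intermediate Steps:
Z(B) = 0 (Z(B) = (1/8)*0 = 0)
z(D, G) = 11 + D
U(S, R) = 2*R*(23 + S) (U(S, R) = (23 + S)*(2*R) = 2*R*(23 + S))
P(v, k) = 11 + k + 2*v (P(v, k) = (v + k) + (11 + v) = (k + v) + (11 + v) = 11 + k + 2*v)
(P(Z(19), U(-15, 18)) + 268987)/(-220095 - 343337) = ((11 + 2*18*(23 - 15) + 2*0) + 268987)/(-220095 - 343337) = ((11 + 2*18*8 + 0) + 268987)/(-563432) = ((11 + 288 + 0) + 268987)*(-1/563432) = (299 + 268987)*(-1/563432) = 269286*(-1/563432) = -134643/281716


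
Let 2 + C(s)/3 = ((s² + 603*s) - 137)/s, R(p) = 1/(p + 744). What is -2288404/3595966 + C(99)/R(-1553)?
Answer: -9145667402357/5393949 ≈ -1.6955e+6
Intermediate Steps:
R(p) = 1/(744 + p)
C(s) = -6 + 3*(-137 + s² + 603*s)/s (C(s) = -6 + 3*(((s² + 603*s) - 137)/s) = -6 + 3*((-137 + s² + 603*s)/s) = -6 + 3*(-137 + s² + 603*s)/s)
-2288404/3595966 + C(99)/R(-1553) = -2288404/3595966 + (1803 - 411/99 + 3*99)/(1/(744 - 1553)) = -2288404*1/3595966 + (1803 - 411*1/99 + 297)/(1/(-809)) = -1144202/1797983 + (1803 - 137/33 + 297)/(-1/809) = -1144202/1797983 + (69163/33)*(-809) = -1144202/1797983 - 55952867/33 = -9145667402357/5393949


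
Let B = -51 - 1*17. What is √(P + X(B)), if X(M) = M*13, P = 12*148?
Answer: 2*√223 ≈ 29.866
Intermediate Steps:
B = -68 (B = -51 - 17 = -68)
P = 1776
X(M) = 13*M
√(P + X(B)) = √(1776 + 13*(-68)) = √(1776 - 884) = √892 = 2*√223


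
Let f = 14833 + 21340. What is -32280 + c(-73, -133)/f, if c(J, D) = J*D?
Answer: -1167654731/36173 ≈ -32280.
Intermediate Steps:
f = 36173
c(J, D) = D*J
-32280 + c(-73, -133)/f = -32280 - 133*(-73)/36173 = -32280 + 9709*(1/36173) = -32280 + 9709/36173 = -1167654731/36173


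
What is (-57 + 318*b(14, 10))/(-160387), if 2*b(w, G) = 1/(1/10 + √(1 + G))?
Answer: 64233/176265313 - 15900*√11/176265313 ≈ 6.5235e-5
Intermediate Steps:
b(w, G) = 1/(2*(⅒ + √(1 + G))) (b(w, G) = 1/(2*(1/10 + √(1 + G))) = 1/(2*(⅒ + √(1 + G))))
(-57 + 318*b(14, 10))/(-160387) = (-57 + 318*(5/(1 + 10*√(1 + 10))))/(-160387) = (-57 + 318*(5/(1 + 10*√11)))*(-1/160387) = (-57 + 1590/(1 + 10*√11))*(-1/160387) = 57/160387 - 1590/(160387*(1 + 10*√11))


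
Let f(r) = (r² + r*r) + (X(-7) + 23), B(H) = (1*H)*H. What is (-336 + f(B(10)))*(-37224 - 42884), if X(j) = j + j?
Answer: -1575964684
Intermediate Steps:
B(H) = H² (B(H) = H*H = H²)
X(j) = 2*j
f(r) = 9 + 2*r² (f(r) = (r² + r*r) + (2*(-7) + 23) = (r² + r²) + (-14 + 23) = 2*r² + 9 = 9 + 2*r²)
(-336 + f(B(10)))*(-37224 - 42884) = (-336 + (9 + 2*(10²)²))*(-37224 - 42884) = (-336 + (9 + 2*100²))*(-80108) = (-336 + (9 + 2*10000))*(-80108) = (-336 + (9 + 20000))*(-80108) = (-336 + 20009)*(-80108) = 19673*(-80108) = -1575964684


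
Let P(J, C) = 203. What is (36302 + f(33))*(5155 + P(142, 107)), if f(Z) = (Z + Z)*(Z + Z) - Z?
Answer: 217668750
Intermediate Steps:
f(Z) = -Z + 4*Z² (f(Z) = (2*Z)*(2*Z) - Z = 4*Z² - Z = -Z + 4*Z²)
(36302 + f(33))*(5155 + P(142, 107)) = (36302 + 33*(-1 + 4*33))*(5155 + 203) = (36302 + 33*(-1 + 132))*5358 = (36302 + 33*131)*5358 = (36302 + 4323)*5358 = 40625*5358 = 217668750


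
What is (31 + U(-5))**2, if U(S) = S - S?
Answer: 961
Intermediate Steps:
U(S) = 0
(31 + U(-5))**2 = (31 + 0)**2 = 31**2 = 961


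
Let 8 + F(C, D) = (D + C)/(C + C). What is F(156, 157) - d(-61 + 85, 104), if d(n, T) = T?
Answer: -34631/312 ≈ -111.00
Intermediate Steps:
F(C, D) = -8 + (C + D)/(2*C) (F(C, D) = -8 + (D + C)/(C + C) = -8 + (C + D)/((2*C)) = -8 + (C + D)*(1/(2*C)) = -8 + (C + D)/(2*C))
F(156, 157) - d(-61 + 85, 104) = (½)*(157 - 15*156)/156 - 1*104 = (½)*(1/156)*(157 - 2340) - 104 = (½)*(1/156)*(-2183) - 104 = -2183/312 - 104 = -34631/312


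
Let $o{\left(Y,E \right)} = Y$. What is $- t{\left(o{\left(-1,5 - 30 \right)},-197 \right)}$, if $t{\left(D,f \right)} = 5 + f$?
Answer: $192$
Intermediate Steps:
$- t{\left(o{\left(-1,5 - 30 \right)},-197 \right)} = - (5 - 197) = \left(-1\right) \left(-192\right) = 192$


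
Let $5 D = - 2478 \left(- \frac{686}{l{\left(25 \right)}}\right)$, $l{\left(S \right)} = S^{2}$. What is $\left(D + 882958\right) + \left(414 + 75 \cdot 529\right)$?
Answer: $\frac{2886221783}{3125} \approx 9.2359 \cdot 10^{5}$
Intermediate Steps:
$D = \frac{1699908}{3125}$ ($D = \frac{\left(-2478\right) \left(- \frac{686}{25^{2}}\right)}{5} = \frac{\left(-2478\right) \left(- \frac{686}{625}\right)}{5} = \frac{1}{5} \cdot \frac{1699908}{625} = \frac{1699908}{3125} \approx 543.97$)
$\left(D + 882958\right) + \left(414 + 75 \cdot 529\right) = \left(\frac{1699908}{3125} + 882958\right) + \left(414 + 75 \cdot 529\right) = \frac{2760943658}{3125} + \left(414 + 39675\right) = \frac{2760943658}{3125} + 40089 = \frac{2886221783}{3125}$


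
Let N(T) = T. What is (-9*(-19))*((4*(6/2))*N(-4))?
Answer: -8208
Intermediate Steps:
(-9*(-19))*((4*(6/2))*N(-4)) = (-9*(-19))*((4*(6/2))*(-4)) = 171*((4*(6*(1/2)))*(-4)) = 171*((4*3)*(-4)) = 171*(12*(-4)) = 171*(-48) = -8208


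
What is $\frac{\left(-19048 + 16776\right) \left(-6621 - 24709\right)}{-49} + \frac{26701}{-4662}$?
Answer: $- \frac{47407239067}{32634} \approx -1.4527 \cdot 10^{6}$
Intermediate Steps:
$\frac{\left(-19048 + 16776\right) \left(-6621 - 24709\right)}{-49} + \frac{26701}{-4662} = \left(-2272\right) \left(-31330\right) \left(- \frac{1}{49}\right) + 26701 \left(- \frac{1}{4662}\right) = 71181760 \left(- \frac{1}{49}\right) - \frac{26701}{4662} = - \frac{71181760}{49} - \frac{26701}{4662} = - \frac{47407239067}{32634}$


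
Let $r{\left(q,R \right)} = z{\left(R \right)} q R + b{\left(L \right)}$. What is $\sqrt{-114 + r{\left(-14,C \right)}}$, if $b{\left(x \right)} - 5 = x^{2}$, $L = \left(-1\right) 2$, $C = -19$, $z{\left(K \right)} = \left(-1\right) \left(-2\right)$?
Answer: $\sqrt{427} \approx 20.664$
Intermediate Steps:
$z{\left(K \right)} = 2$
$L = -2$
$b{\left(x \right)} = 5 + x^{2}$
$r{\left(q,R \right)} = 9 + 2 R q$ ($r{\left(q,R \right)} = 2 q R + \left(5 + \left(-2\right)^{2}\right) = 2 R q + \left(5 + 4\right) = 2 R q + 9 = 9 + 2 R q$)
$\sqrt{-114 + r{\left(-14,C \right)}} = \sqrt{-114 + \left(9 + 2 \left(-19\right) \left(-14\right)\right)} = \sqrt{-114 + \left(9 + 532\right)} = \sqrt{-114 + 541} = \sqrt{427}$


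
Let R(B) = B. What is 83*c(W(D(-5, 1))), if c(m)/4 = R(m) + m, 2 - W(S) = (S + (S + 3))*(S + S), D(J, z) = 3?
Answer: -34528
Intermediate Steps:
W(S) = 2 - 2*S*(3 + 2*S) (W(S) = 2 - (S + (S + 3))*(S + S) = 2 - (S + (3 + S))*2*S = 2 - (3 + 2*S)*2*S = 2 - 2*S*(3 + 2*S))
c(m) = 8*m (c(m) = 4*(m + m) = 4*(2*m) = 8*m)
83*c(W(D(-5, 1))) = 83*(8*(2 - 6*3 - 4*3**2)) = 83*(8*(2 - 18 - 4*9)) = 83*(8*(2 - 18 - 36)) = 83*(8*(-52)) = 83*(-416) = -34528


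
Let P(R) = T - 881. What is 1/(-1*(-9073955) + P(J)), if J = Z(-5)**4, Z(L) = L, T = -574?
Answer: 1/9072500 ≈ 1.1022e-7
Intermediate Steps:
J = 625 (J = (-5)**4 = 625)
P(R) = -1455 (P(R) = -574 - 881 = -1455)
1/(-1*(-9073955) + P(J)) = 1/(-1*(-9073955) - 1455) = 1/(9073955 - 1455) = 1/9072500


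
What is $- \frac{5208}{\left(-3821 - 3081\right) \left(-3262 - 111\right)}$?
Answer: $- \frac{372}{1662889} \approx -0.00022371$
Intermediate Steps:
$- \frac{5208}{\left(-3821 - 3081\right) \left(-3262 - 111\right)} = - \frac{5208}{\left(-6902\right) \left(-3373\right)} = - \frac{5208}{23280446} = \left(-5208\right) \frac{1}{23280446} = - \frac{372}{1662889}$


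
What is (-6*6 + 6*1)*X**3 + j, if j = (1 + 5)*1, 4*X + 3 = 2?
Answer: 207/32 ≈ 6.4688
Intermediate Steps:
X = -1/4 (X = -3/4 + (1/4)*2 = -3/4 + 1/2 = -1/4 ≈ -0.25000)
j = 6 (j = 6*1 = 6)
(-6*6 + 6*1)*X**3 + j = (-6*6 + 6*1)*(-1/4)**3 + 6 = (-36 + 6)*(-1/64) + 6 = -30*(-1/64) + 6 = 15/32 + 6 = 207/32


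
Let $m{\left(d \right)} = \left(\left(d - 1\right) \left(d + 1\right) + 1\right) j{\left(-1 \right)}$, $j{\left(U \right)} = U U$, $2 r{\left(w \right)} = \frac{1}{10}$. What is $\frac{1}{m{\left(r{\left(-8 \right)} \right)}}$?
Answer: $400$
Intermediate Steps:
$r{\left(w \right)} = \frac{1}{20}$ ($r{\left(w \right)} = \frac{1}{2 \cdot 10} = \frac{1}{2} \cdot \frac{1}{10} = \frac{1}{20}$)
$j{\left(U \right)} = U^{2}$
$m{\left(d \right)} = 1 + \left(1 + d\right) \left(-1 + d\right)$ ($m{\left(d \right)} = \left(\left(d - 1\right) \left(d + 1\right) + 1\right) \left(-1\right)^{2} = \left(\left(-1 + d\right) \left(1 + d\right) + 1\right) 1 = \left(\left(1 + d\right) \left(-1 + d\right) + 1\right) 1 = \left(1 + \left(1 + d\right) \left(-1 + d\right)\right) 1 = 1 + \left(1 + d\right) \left(-1 + d\right)$)
$\frac{1}{m{\left(r{\left(-8 \right)} \right)}} = \frac{1}{\left(\frac{1}{20}\right)^{2}} = \frac{1}{\frac{1}{400}} = 400$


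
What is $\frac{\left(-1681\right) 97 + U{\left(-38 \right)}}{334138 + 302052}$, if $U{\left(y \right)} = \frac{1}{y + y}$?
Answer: $- \frac{12392333}{48350440} \approx -0.2563$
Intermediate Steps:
$U{\left(y \right)} = \frac{1}{2 y}$
$\frac{\left(-1681\right) 97 + U{\left(-38 \right)}}{334138 + 302052} = \frac{\left(-1681\right) 97 + \frac{1}{2 \left(-38\right)}}{334138 + 302052} = \frac{-163057 + \frac{1}{2} \left(- \frac{1}{38}\right)}{636190} = \left(-163057 - \frac{1}{76}\right) \frac{1}{636190} = \left(- \frac{12392333}{76}\right) \frac{1}{636190} = - \frac{12392333}{48350440}$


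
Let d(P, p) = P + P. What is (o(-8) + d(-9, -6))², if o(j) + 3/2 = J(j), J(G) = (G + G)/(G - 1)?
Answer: 101761/324 ≈ 314.08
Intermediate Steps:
d(P, p) = 2*P
J(G) = 2*G/(-1 + G) (J(G) = (2*G)/(-1 + G) = 2*G/(-1 + G))
o(j) = -3/2 + 2*j/(-1 + j)
(o(-8) + d(-9, -6))² = ((3 - 8)/(2*(-1 - 8)) + 2*(-9))² = ((½)*(-5)/(-9) - 18)² = ((½)*(-⅑)*(-5) - 18)² = (5/18 - 18)² = (-319/18)² = 101761/324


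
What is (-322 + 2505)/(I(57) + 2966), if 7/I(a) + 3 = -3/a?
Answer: 126614/171895 ≈ 0.73658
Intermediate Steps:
I(a) = 7/(-3 - 3/a)
(-322 + 2505)/(I(57) + 2966) = (-322 + 2505)/(-7*57/(3 + 3*57) + 2966) = 2183/(-7*57/(3 + 171) + 2966) = 2183/(-7*57/174 + 2966) = 2183/(-7*57*1/174 + 2966) = 2183/(-133/58 + 2966) = 2183/(171895/58) = 2183*(58/171895) = 126614/171895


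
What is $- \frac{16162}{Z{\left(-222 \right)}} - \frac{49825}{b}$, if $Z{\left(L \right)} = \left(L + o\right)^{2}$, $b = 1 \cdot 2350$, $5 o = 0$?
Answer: $- \frac{12467780}{579087} \approx -21.53$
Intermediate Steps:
$o = 0$ ($o = \frac{1}{5} \cdot 0 = 0$)
$b = 2350$
$Z{\left(L \right)} = L^{2}$ ($Z{\left(L \right)} = \left(L + 0\right)^{2} = L^{2}$)
$- \frac{16162}{Z{\left(-222 \right)}} - \frac{49825}{b} = - \frac{16162}{\left(-222\right)^{2}} - \frac{49825}{2350} = - \frac{16162}{49284} - \frac{1993}{94} = \left(-16162\right) \frac{1}{49284} - \frac{1993}{94} = - \frac{8081}{24642} - \frac{1993}{94} = - \frac{12467780}{579087}$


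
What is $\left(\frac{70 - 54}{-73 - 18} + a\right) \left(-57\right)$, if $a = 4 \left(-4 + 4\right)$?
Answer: $\frac{912}{91} \approx 10.022$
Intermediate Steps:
$a = 0$ ($a = 4 \cdot 0 = 0$)
$\left(\frac{70 - 54}{-73 - 18} + a\right) \left(-57\right) = \left(\frac{70 - 54}{-73 - 18} + 0\right) \left(-57\right) = \left(\frac{16}{-91} + 0\right) \left(-57\right) = \left(16 \left(- \frac{1}{91}\right) + 0\right) \left(-57\right) = \left(- \frac{16}{91} + 0\right) \left(-57\right) = \left(- \frac{16}{91}\right) \left(-57\right) = \frac{912}{91}$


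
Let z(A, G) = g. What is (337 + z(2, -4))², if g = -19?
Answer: 101124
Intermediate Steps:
z(A, G) = -19
(337 + z(2, -4))² = (337 - 19)² = 318² = 101124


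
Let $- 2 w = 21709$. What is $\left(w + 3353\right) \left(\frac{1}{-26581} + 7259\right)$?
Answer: $- \frac{1447425512217}{26581} \approx -5.4453 \cdot 10^{7}$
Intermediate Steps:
$w = - \frac{21709}{2}$ ($w = \left(- \frac{1}{2}\right) 21709 = - \frac{21709}{2} \approx -10855.0$)
$\left(w + 3353\right) \left(\frac{1}{-26581} + 7259\right) = \left(- \frac{21709}{2} + 3353\right) \left(\frac{1}{-26581} + 7259\right) = - \frac{15003 \left(- \frac{1}{26581} + 7259\right)}{2} = \left(- \frac{15003}{2}\right) \frac{192951478}{26581} = - \frac{1447425512217}{26581}$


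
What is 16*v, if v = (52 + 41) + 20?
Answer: 1808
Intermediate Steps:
v = 113 (v = 93 + 20 = 113)
16*v = 16*113 = 1808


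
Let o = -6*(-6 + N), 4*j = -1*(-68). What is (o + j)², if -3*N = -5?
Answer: 1849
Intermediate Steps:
N = 5/3 (N = -⅓*(-5) = 5/3 ≈ 1.6667)
j = 17 (j = (-1*(-68))/4 = (¼)*68 = 17)
o = 26 (o = -6*(-6 + 5/3) = -6*(-13/3) = 26)
(o + j)² = (26 + 17)² = 43² = 1849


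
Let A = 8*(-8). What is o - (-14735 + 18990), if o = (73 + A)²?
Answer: -4174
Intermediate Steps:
A = -64
o = 81 (o = (73 - 64)² = 9² = 81)
o - (-14735 + 18990) = 81 - (-14735 + 18990) = 81 - 1*4255 = 81 - 4255 = -4174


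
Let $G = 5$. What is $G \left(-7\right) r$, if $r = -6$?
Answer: $210$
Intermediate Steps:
$G \left(-7\right) r = 5 \left(-7\right) \left(-6\right) = \left(-35\right) \left(-6\right) = 210$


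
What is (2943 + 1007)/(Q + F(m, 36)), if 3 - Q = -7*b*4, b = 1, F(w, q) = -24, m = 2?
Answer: 3950/7 ≈ 564.29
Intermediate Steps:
Q = 31 (Q = 3 - (-7*1)*4 = 3 - (-7)*4 = 3 - 1*(-28) = 3 + 28 = 31)
(2943 + 1007)/(Q + F(m, 36)) = (2943 + 1007)/(31 - 24) = 3950/7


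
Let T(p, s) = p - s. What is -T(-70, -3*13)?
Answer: 31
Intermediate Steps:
-T(-70, -3*13) = -(-70 - (-3)*13) = -(-70 - 1*(-39)) = -(-70 + 39) = -1*(-31) = 31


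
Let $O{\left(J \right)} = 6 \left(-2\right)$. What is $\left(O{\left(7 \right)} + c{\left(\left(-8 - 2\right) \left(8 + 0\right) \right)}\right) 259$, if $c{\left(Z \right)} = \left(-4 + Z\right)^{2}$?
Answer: $1824396$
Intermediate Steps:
$O{\left(J \right)} = -12$
$\left(O{\left(7 \right)} + c{\left(\left(-8 - 2\right) \left(8 + 0\right) \right)}\right) 259 = \left(-12 + \left(-4 + \left(-8 - 2\right) \left(8 + 0\right)\right)^{2}\right) 259 = \left(-12 + \left(-4 - 80\right)^{2}\right) 259 = \left(-12 + \left(-84\right)^{2}\right) 259 = \left(-12 + 7056\right) 259 = 7044 \cdot 259 = 1824396$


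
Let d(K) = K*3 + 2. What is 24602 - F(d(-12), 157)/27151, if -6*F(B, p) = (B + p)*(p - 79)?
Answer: 667970501/27151 ≈ 24602.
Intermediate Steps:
d(K) = 2 + 3*K (d(K) = 3*K + 2 = 2 + 3*K)
F(B, p) = -(-79 + p)*(B + p)/6 (F(B, p) = -(B + p)*(p - 79)/6 = -(B + p)*(-79 + p)/6 = -(-79 + p)*(B + p)/6)
24602 - F(d(-12), 157)/27151 = 24602 - (-1/6*157**2 + 79*(2 + 3*(-12))/6 + (79/6)*157 - 1/6*(2 + 3*(-12))*157)/27151 = 24602 - (-1/6*24649 + 79*(2 - 36)/6 + 12403/6 - 1/6*(2 - 36)*157)/27151 = 24602 - (-24649/6 + (79/6)*(-34) + 12403/6 - 1/6*(-34)*157)/27151 = 24602 - (-24649/6 - 1343/3 + 12403/6 + 2669/3)/27151 = 24602 - (-1599)/27151 = 24602 - 1*(-1599/27151) = 24602 + 1599/27151 = 667970501/27151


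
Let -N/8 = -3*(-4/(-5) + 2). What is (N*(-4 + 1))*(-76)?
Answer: 76608/5 ≈ 15322.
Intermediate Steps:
N = 336/5 (N = -(-24)*(-4/(-5) + 2) = -(-24)*(-4*(-⅕) + 2) = -(-24)*(⅘ + 2) = -(-24)*14/5 = -8*(-42/5) = 336/5 ≈ 67.200)
(N*(-4 + 1))*(-76) = (336*(-4 + 1)/5)*(-76) = ((336/5)*(-3))*(-76) = -1008/5*(-76) = 76608/5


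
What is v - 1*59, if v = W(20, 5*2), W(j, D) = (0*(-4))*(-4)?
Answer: -59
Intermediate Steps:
W(j, D) = 0 (W(j, D) = 0*(-4) = 0)
v = 0
v - 1*59 = 0 - 1*59 = 0 - 59 = -59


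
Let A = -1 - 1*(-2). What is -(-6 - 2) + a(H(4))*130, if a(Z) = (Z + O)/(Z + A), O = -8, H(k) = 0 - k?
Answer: 528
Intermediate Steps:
H(k) = -k
A = 1 (A = -1 + 2 = 1)
a(Z) = (-8 + Z)/(1 + Z) (a(Z) = (Z - 8)/(Z + 1) = (-8 + Z)/(1 + Z))
-(-6 - 2) + a(H(4))*130 = -(-6 - 2) + ((-8 - 1*4)/(1 - 1*4))*130 = -1*(-8) + ((-8 - 4)/(1 - 4))*130 = 8 + (-12/(-3))*130 = 8 - ⅓*(-12)*130 = 8 + 4*130 = 8 + 520 = 528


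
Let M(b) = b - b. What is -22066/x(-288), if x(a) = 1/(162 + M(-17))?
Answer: -3574692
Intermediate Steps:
M(b) = 0
x(a) = 1/162 (x(a) = 1/(162 + 0) = 1/162)
-22066/x(-288) = -22066/1/162 = -22066*162 = -3574692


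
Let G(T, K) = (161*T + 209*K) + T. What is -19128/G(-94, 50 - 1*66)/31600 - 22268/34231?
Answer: -1633485272879/2511165621400 ≈ -0.65049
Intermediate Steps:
G(T, K) = 162*T + 209*K
-19128/G(-94, 50 - 1*66)/31600 - 22268/34231 = -19128/(162*(-94) + 209*(50 - 1*66))/31600 - 22268/34231 = -19128/(-15228 + 209*(50 - 66))*(1/31600) - 22268*1/34231 = -19128/(-15228 + 209*(-16))*(1/31600) - 22268/34231 = -19128/(-15228 - 3344)*(1/31600) - 22268/34231 = -19128/(-18572)*(1/31600) - 22268/34231 = -19128*(-1/18572)*(1/31600) - 22268/34231 = (4782/4643)*(1/31600) - 22268/34231 = 2391/73359400 - 22268/34231 = -1633485272879/2511165621400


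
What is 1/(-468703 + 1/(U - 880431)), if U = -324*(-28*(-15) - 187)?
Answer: -955923/448043977870 ≈ -2.1335e-6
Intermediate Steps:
U = -75492 (U = -324*(420 - 187) = -324*233 = -75492)
1/(-468703 + 1/(U - 880431)) = 1/(-468703 + 1/(-75492 - 880431)) = 1/(-468703 + 1/(-955923)) = 1/(-468703 - 1/955923) = 1/(-448043977870/955923) = -955923/448043977870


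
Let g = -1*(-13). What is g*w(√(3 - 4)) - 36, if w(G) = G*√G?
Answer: -36 + 13*I^(3/2) ≈ -45.192 + 9.1924*I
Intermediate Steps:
g = 13
w(G) = G^(3/2)
g*w(√(3 - 4)) - 36 = 13*(√(3 - 4))^(3/2) - 36 = 13*(√(-1))^(3/2) - 36 = 13*I^(3/2) - 36 = -36 + 13*I^(3/2)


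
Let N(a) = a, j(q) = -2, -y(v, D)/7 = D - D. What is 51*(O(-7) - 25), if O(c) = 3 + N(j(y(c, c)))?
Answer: -1224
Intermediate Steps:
y(v, D) = 0 (y(v, D) = -7*(D - D) = -7*0 = 0)
O(c) = 1 (O(c) = 3 - 2 = 1)
51*(O(-7) - 25) = 51*(1 - 25) = 51*(-24) = -1224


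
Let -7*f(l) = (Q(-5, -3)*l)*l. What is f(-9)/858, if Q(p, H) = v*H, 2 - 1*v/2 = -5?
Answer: 81/143 ≈ 0.56643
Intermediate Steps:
v = 14 (v = 4 - 2*(-5) = 4 + 10 = 14)
Q(p, H) = 14*H
f(l) = 6*l² (f(l) = -(14*(-3))*l*l/7 = -(-42*l)*l/7 = -(-6)*l² = 6*l²)
f(-9)/858 = (6*(-9)²)/858 = (6*81)*(1/858) = 486*(1/858) = 81/143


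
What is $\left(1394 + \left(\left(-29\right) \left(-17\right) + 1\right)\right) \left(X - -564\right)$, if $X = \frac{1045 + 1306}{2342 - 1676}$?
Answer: $\frac{356808400}{333} \approx 1.0715 \cdot 10^{6}$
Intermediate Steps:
$X = \frac{2351}{666} \approx 3.53$
$\left(1394 + \left(\left(-29\right) \left(-17\right) + 1\right)\right) \left(X - -564\right) = \left(1394 + \left(\left(-29\right) \left(-17\right) + 1\right)\right) \left(\frac{2351}{666} - -564\right) = \left(1394 + \left(493 + 1\right)\right) \left(\frac{2351}{666} + 564\right) = \left(1394 + 494\right) \frac{377975}{666} = 1888 \cdot \frac{377975}{666} = \frac{356808400}{333}$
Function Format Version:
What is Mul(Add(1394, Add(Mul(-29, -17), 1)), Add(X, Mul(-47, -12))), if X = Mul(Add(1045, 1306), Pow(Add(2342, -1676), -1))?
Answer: Rational(356808400, 333) ≈ 1.0715e+6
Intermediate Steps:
X = Rational(2351, 666) (X = Mul(2351, Pow(666, -1)) = Mul(2351, Rational(1, 666)) = Rational(2351, 666) ≈ 3.5300)
Mul(Add(1394, Add(Mul(-29, -17), 1)), Add(X, Mul(-47, -12))) = Mul(Add(1394, Add(Mul(-29, -17), 1)), Add(Rational(2351, 666), Mul(-47, -12))) = Mul(Add(1394, Add(493, 1)), Add(Rational(2351, 666), 564)) = Mul(Add(1394, 494), Rational(377975, 666)) = Mul(1888, Rational(377975, 666)) = Rational(356808400, 333)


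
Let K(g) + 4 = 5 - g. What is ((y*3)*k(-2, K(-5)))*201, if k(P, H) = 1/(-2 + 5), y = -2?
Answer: -402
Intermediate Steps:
K(g) = 1 - g (K(g) = -4 + (5 - g) = 1 - g)
k(P, H) = ⅓ (k(P, H) = 1/3 = ⅓)
((y*3)*k(-2, K(-5)))*201 = (-2*3*(⅓))*201 = -6*⅓*201 = -2*201 = -402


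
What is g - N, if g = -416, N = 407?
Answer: -823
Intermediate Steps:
g - N = -416 - 1*407 = -416 - 407 = -823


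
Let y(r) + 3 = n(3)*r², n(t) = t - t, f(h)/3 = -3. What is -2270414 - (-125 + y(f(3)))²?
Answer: -2286798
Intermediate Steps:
f(h) = -9 (f(h) = 3*(-3) = -9)
n(t) = 0
y(r) = -3 (y(r) = -3 + 0*r² = -3 + 0 = -3)
-2270414 - (-125 + y(f(3)))² = -2270414 - (-125 - 3)² = -2270414 - 1*(-128)² = -2270414 - 1*16384 = -2270414 - 16384 = -2286798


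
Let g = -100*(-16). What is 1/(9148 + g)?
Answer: 1/10748 ≈ 9.3041e-5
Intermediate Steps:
g = 1600
1/(9148 + g) = 1/(9148 + 1600) = 1/10748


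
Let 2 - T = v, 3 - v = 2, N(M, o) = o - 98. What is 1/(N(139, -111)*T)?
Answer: -1/209 ≈ -0.0047847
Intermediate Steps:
N(M, o) = -98 + o
v = 1 (v = 3 - 1*2 = 3 - 2 = 1)
T = 1 (T = 2 - 1*1 = 2 - 1 = 1)
1/(N(139, -111)*T) = 1/((-98 - 111)*1) = 1/(-209*1) = 1/(-209) = -1/209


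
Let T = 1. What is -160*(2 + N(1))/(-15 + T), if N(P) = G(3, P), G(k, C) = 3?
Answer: 400/7 ≈ 57.143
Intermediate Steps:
N(P) = 3
-160*(2 + N(1))/(-15 + T) = -160*(2 + 3)/(-15 + 1) = -800/(-14) = -800*(-1)/14 = -160*(-5/14) = 400/7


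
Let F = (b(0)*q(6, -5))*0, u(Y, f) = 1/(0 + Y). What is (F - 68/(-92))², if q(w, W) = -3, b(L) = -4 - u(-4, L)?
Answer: 289/529 ≈ 0.54631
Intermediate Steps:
u(Y, f) = 1/Y
b(L) = -15/4 (b(L) = -4 - 1/(-4) = -4 - 1*(-¼) = -4 + ¼ = -15/4)
F = 0 (F = -15/4*(-3)*0 = (45/4)*0 = 0)
(F - 68/(-92))² = (0 - 68/(-92))² = (0 - 68*(-1/92))² = (0 + 17/23)² = (17/23)² = 289/529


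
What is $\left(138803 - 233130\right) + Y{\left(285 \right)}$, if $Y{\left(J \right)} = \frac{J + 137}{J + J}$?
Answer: $- \frac{26882984}{285} \approx -94326.0$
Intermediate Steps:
$Y{\left(J \right)} = \frac{137 + J}{2 J}$
$\left(138803 - 233130\right) + Y{\left(285 \right)} = \left(138803 - 233130\right) + \frac{137 + 285}{2 \cdot 285} = -94327 + \frac{1}{2} \cdot \frac{1}{285} \cdot 422 = -94327 + \frac{211}{285} = - \frac{26882984}{285}$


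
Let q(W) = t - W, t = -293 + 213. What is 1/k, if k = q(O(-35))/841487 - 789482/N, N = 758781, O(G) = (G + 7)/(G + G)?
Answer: -3192521736735/3321999228632 ≈ -0.96102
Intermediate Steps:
t = -80
O(G) = (7 + G)/(2*G) (O(G) = (7 + G)/((2*G)) = (7 + G)*(1/(2*G)) = (7 + G)/(2*G))
q(W) = -80 - W
k = -3321999228632/3192521736735 (k = (-80 - (7 - 35)/(2*(-35)))/841487 - 789482/758781 = (-80 - (-1)*(-28)/(2*35))*(1/841487) - 789482*1/758781 = (-80 - 1*⅖)*(1/841487) - 789482/758781 = (-80 - ⅖)*(1/841487) - 789482/758781 = -402/5*1/841487 - 789482/758781 = -402/4207435 - 789482/758781 = -3321999228632/3192521736735 ≈ -1.0406)
1/k = 1/(-3321999228632/3192521736735) = -3192521736735/3321999228632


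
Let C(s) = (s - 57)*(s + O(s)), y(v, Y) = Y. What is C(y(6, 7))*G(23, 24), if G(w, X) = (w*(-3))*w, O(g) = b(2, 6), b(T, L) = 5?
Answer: 952200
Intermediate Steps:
O(g) = 5
G(w, X) = -3*w² (G(w, X) = (-3*w)*w = -3*w²)
C(s) = (-57 + s)*(5 + s) (C(s) = (s - 57)*(s + 5) = (-57 + s)*(5 + s))
C(y(6, 7))*G(23, 24) = (-285 + 7² - 52*7)*(-3*23²) = (-285 + 49 - 364)*(-3*529) = -600*(-1587) = 952200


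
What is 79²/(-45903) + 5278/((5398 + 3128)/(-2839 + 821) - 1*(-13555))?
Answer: 79562498947/313809708498 ≈ 0.25354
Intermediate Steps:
79²/(-45903) + 5278/((5398 + 3128)/(-2839 + 821) - 1*(-13555)) = 6241*(-1/45903) + 5278/(8526/(-2018) + 13555) = -6241/45903 + 5278/(8526*(-1/2018) + 13555) = -6241/45903 + 5278/(-4263/1009 + 13555) = -6241/45903 + 5278/(13672732/1009) = -6241/45903 + 5278*(1009/13672732) = -6241/45903 + 2662751/6836366 = 79562498947/313809708498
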